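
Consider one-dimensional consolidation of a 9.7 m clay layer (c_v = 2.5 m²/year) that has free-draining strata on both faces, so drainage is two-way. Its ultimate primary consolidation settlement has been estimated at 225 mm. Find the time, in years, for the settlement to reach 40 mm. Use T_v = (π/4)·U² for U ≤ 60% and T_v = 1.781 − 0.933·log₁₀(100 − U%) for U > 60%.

Drainage path length: H_d = H/2 = 4.85 m (double drainage).
U = S(t)/S_ult = 40/225 = 0.1778.
U ≤ 60%: T_v = (π/4)·U² = (π/4)×0.17778² = 0.024822.
t = T_v·H_d²/c_v = 0.024822×4.85²/2.5 = 0.2336 years.

t ≈ 0.234 years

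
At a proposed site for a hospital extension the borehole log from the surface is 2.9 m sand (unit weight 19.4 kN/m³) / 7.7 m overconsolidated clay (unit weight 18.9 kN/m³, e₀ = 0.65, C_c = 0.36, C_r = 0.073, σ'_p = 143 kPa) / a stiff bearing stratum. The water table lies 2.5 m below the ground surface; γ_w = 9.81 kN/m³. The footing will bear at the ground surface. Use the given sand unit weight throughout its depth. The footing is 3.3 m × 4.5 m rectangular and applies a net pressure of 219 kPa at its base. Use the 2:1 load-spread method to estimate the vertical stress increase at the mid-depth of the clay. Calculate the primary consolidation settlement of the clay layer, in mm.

Mid-depth of clay below the ground surface: z = 2.9 + 7.7/2 = 6.75 m.
Total vertical stress at mid-clay: σ_v = 19.4×2.9 + 18.9×3.85 = 129.02 kPa.
Pore pressure: u = 9.81×(6.75 − 2.5) = 41.693 kPa.
Initial effective stress: σ'_0 = σ_v − u = 129.02 − 41.693 = 87.327 kPa.
Stress increase at mid-clay by the 2:1 spreading method:
Δσ = qBL/((B+z)(L+z)) = 219×3.3×4.5/((3.3+6.75)(4.5+6.75)) = 28.764 kPa
Final effective stress: σ'_f = 87.327 + 28.764 = 116.09 kPa.
σ'_f = 116.09 ≤ σ'_p = 143 kPa, so the clay remains overconsolidated and only the recompression index applies:
S_c = C_r·H/(1+e₀)·log₁₀(σ'_f/σ'_0) = 0.073×7.7/1.65×log₁₀(116.09/87.327)
    = 0.34067 × 0.12365 = 0.04212 m

S_c ≈ 42.1 mm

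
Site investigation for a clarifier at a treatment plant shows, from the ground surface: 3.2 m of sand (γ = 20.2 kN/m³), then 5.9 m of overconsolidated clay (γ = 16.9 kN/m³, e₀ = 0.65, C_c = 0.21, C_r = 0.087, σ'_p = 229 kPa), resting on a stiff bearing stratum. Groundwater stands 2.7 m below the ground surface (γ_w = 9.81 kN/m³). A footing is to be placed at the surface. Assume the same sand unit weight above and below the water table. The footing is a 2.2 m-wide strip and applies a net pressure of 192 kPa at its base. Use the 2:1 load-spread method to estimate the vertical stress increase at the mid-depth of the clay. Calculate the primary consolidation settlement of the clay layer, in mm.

S_c ≈ 65.8 mm

Mid-depth of clay below the ground surface: z = 3.2 + 5.9/2 = 6.15 m.
Total vertical stress at mid-clay: σ_v = 20.2×3.2 + 16.9×2.95 = 114.5 kPa.
Pore pressure: u = 9.81×(6.15 − 2.7) = 33.845 kPa.
Initial effective stress: σ'_0 = σ_v − u = 114.5 − 33.845 = 80.655 kPa.
Stress increase at mid-clay by the 2:1 spreading method:
Δσ = qB/(B+z) = 192×2.2/(2.2+6.15) = 50.587 kPa
Final effective stress: σ'_f = 80.655 + 50.587 = 131.24 kPa.
σ'_f = 131.24 ≤ σ'_p = 229 kPa, so the clay remains overconsolidated and only the recompression index applies:
S_c = C_r·H/(1+e₀)·log₁₀(σ'_f/σ'_0) = 0.087×5.9/1.65×log₁₀(131.24/80.655)
    = 0.31109 × 0.21143 = 0.06577 m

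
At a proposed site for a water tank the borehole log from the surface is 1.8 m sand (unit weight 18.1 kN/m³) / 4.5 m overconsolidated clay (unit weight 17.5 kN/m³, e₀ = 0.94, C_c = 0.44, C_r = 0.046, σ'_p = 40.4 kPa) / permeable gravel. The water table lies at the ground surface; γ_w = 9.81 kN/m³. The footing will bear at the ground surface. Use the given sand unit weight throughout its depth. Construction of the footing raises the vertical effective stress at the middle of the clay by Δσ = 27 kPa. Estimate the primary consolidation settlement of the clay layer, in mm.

S_c ≈ 180 mm

Mid-depth of clay below the ground surface: z = 1.8 + 4.5/2 = 4.05 m.
Total vertical stress at mid-clay: σ_v = 18.1×1.8 + 17.5×2.25 = 71.955 kPa.
Pore pressure: u = 9.81×(4.05 − 0) = 39.73 kPa.
Initial effective stress: σ'_0 = σ_v − u = 71.955 − 39.73 = 32.225 kPa.
Final effective stress: σ'_f = 32.225 + 27 = 59.225 kPa.
σ'_f = 59.225 > σ'_p = 40.4 kPa, so the stress path crosses the preconsolidation pressure — recompression up to σ'_p, then virgin compression beyond:
S_c = H/(1+e₀)·[C_r·log₁₀(σ'_p/σ'_0) + C_c·log₁₀(σ'_f/σ'_p)]
    = 4.5/1.94 × [0.046×log₁₀(40.4/32.225) + 0.44×log₁₀(59.225/40.4)]
    = 2.3196 × [0.0045167 + 0.073094] = 0.18 m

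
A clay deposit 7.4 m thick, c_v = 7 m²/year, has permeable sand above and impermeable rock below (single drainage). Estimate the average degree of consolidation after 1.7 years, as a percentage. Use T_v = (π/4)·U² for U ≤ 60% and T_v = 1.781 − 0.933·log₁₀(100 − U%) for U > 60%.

U ≈ 52.6 %

Drainage path length: H_d = H = 7.4 m (single drainage).
T_v = c_v·t/H_d² = 7×1.7/7.4² = 0.21731.
T_v = 0.21731 corresponds to the U ≤ 60% branch:
U = √(4T_v/π) = 0.526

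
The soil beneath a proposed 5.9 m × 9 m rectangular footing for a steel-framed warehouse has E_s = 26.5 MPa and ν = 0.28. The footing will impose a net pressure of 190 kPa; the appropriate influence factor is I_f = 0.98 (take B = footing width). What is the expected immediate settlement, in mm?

S_e ≈ 38.2 mm

Immediate (elastic) settlement: S_e = q·B·(1−ν²)/E_s · I_f.
E_s = 26.5 MPa = 26500 kPa.
S_e = 190 × 5.9 × (1 − 0.28²) / 26500 × 0.98
    = 190 × 5.9 × 0.9216 / 26500 × 0.98
    = 0.03821 m = 38.21 mm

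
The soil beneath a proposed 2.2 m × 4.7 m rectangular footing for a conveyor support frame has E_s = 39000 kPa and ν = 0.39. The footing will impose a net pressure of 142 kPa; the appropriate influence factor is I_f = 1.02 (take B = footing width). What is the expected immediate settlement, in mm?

Immediate (elastic) settlement: S_e = q·B·(1−ν²)/E_s · I_f.
S_e = 142 × 2.2 × (1 − 0.39²) / 39000 × 1.02
    = 142 × 2.2 × 0.8479 / 39000 × 1.02
    = 0.006928 m = 6.928 mm

S_e ≈ 6.93 mm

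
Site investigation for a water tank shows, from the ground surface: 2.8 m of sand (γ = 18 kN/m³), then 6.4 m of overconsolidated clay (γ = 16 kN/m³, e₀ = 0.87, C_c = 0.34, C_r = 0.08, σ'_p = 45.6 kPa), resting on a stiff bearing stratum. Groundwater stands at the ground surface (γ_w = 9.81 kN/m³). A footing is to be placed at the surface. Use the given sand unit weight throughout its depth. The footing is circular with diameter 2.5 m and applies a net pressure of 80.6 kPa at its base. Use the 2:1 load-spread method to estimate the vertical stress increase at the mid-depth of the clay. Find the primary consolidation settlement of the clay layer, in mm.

S_c ≈ 51.3 mm

Mid-depth of clay below the ground surface: z = 2.8 + 6.4/2 = 6 m.
Total vertical stress at mid-clay: σ_v = 18×2.8 + 16×3.2 = 101.6 kPa.
Pore pressure: u = 9.81×(6 − 0) = 58.86 kPa.
Initial effective stress: σ'_0 = σ_v − u = 101.6 − 58.86 = 42.74 kPa.
Stress increase at mid-clay by the 2:1 spreading method:
Δσ ≈ qD²/(D+z)² = 80.6×2.5²/(2.5+6)² = 6.9723 kPa
Final effective stress: σ'_f = 42.74 + 6.9723 = 49.712 kPa.
σ'_f = 49.712 > σ'_p = 45.6 kPa, so the stress path crosses the preconsolidation pressure — recompression up to σ'_p, then virgin compression beyond:
S_c = H/(1+e₀)·[C_r·log₁₀(σ'_p/σ'_0) + C_c·log₁₀(σ'_f/σ'_p)]
    = 6.4/1.87 × [0.08×log₁₀(45.6/42.74) + 0.34×log₁₀(49.712/45.6)]
    = 3.4225 × [0.0022504 + 0.012749] = 0.05134 m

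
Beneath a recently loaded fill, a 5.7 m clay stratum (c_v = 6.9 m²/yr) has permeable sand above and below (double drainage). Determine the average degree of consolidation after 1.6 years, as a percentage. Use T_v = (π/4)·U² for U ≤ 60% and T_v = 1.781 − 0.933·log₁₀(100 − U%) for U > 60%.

U ≈ 97.2 %

Drainage path length: H_d = H/2 = 2.85 m (double drainage).
T_v = c_v·t/H_d² = 6.9×1.6/2.85² = 1.3592.
T_v = 1.3592 corresponds to the U > 60% branch:
U = 1 − 10^((1.781 − T_v)/0.933)/100 = 0.9717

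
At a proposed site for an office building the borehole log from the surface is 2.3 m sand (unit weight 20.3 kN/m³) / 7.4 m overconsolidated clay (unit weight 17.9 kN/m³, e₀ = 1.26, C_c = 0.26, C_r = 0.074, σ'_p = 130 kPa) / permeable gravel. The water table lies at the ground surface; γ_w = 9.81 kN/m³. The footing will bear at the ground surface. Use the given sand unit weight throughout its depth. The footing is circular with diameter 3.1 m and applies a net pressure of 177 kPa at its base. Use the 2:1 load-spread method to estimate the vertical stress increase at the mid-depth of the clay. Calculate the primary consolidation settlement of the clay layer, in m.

S_c ≈ 0.0339 m

Mid-depth of clay below the ground surface: z = 2.3 + 7.4/2 = 6 m.
Total vertical stress at mid-clay: σ_v = 20.3×2.3 + 17.9×3.7 = 112.92 kPa.
Pore pressure: u = 9.81×(6 − 0) = 58.86 kPa.
Initial effective stress: σ'_0 = σ_v − u = 112.92 − 58.86 = 54.06 kPa.
Stress increase at mid-clay by the 2:1 spreading method:
Δσ ≈ qD²/(D+z)² = 177×3.1²/(3.1+6)² = 20.541 kPa
Final effective stress: σ'_f = 54.06 + 20.541 = 74.601 kPa.
σ'_f = 74.601 ≤ σ'_p = 130 kPa, so the clay remains overconsolidated and only the recompression index applies:
S_c = C_r·H/(1+e₀)·log₁₀(σ'_f/σ'_0) = 0.074×7.4/2.26×log₁₀(74.601/54.06)
    = 0.2423 × 0.13987 = 0.03389 m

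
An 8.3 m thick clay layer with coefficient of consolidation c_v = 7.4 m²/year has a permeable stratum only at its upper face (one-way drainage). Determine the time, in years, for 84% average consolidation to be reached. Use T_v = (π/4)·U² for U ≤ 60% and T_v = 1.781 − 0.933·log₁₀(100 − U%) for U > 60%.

Drainage path length: H_d = H = 8.3 m (single drainage).
U > 60%: T_v = 1.781 − 0.933·log₁₀(100 − 84) = 0.65756.
t = T_v·H_d²/c_v = 0.65756×8.3²/7.4 = 6.122 years.

t ≈ 6.12 years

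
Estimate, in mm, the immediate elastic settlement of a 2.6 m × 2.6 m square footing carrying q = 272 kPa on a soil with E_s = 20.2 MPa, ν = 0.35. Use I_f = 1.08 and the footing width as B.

Immediate (elastic) settlement: S_e = q·B·(1−ν²)/E_s · I_f.
E_s = 20.2 MPa = 20200 kPa.
S_e = 272 × 2.6 × (1 − 0.35²) / 20200 × 1.08
    = 272 × 2.6 × 0.8775 / 20200 × 1.08
    = 0.03318 m = 33.18 mm

S_e ≈ 33.2 mm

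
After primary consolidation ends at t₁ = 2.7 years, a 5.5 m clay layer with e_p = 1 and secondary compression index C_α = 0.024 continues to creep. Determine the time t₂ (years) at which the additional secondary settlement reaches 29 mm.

t₂ ≈ 7.43 years

S_s = C_α·H/(1+e_p)·log₁₀(t₂/t₁) ⇒ log₁₀(t₂/t₁) = S_s·(1+e_p)/(C_α·H).
log₁₀(t₂/t₁) = 0.029 × (1+1) / (0.024×5.5) = 0.4394
t₂ = t₁ × 10^0.4394 = 2.7 × 2.75 = 7.426 years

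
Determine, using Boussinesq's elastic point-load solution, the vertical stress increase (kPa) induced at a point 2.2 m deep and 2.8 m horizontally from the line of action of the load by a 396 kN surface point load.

Δσ_z ≈ 3.52 kPa

Boussinesq vertical stress below a point load on an elastic half-space:
Δσ_z = 3P/(2πz²) · [1 + (r/z)²]^(−5/2)
r/z = 2.8/2.2 = 1.2727; [1+(r/z)²]^(−5/2) = 0.090015.
Δσ_z = 3×396/(2π×2.2²) × 0.090015 = 39.065 × 0.090015 = 3.516 kPa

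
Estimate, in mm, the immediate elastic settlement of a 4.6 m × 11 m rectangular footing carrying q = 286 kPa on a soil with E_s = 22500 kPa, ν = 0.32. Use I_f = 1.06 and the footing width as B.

Immediate (elastic) settlement: S_e = q·B·(1−ν²)/E_s · I_f.
S_e = 286 × 4.6 × (1 − 0.32²) / 22500 × 1.06
    = 286 × 4.6 × 0.8976 / 22500 × 1.06
    = 0.05563 m = 55.63 mm

S_e ≈ 55.6 mm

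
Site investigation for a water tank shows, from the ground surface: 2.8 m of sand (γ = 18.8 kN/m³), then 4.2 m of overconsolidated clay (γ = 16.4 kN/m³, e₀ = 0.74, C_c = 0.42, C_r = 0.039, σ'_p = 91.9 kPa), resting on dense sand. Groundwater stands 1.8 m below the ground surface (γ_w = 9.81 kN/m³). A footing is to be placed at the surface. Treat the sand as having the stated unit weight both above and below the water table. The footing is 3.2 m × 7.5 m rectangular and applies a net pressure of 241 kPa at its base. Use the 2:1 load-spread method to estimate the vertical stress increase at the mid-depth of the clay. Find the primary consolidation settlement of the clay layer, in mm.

S_c ≈ 116 mm

Mid-depth of clay below the ground surface: z = 2.8 + 4.2/2 = 4.9 m.
Total vertical stress at mid-clay: σ_v = 18.8×2.8 + 16.4×2.1 = 87.08 kPa.
Pore pressure: u = 9.81×(4.9 − 1.8) = 30.411 kPa.
Initial effective stress: σ'_0 = σ_v − u = 87.08 − 30.411 = 56.669 kPa.
Stress increase at mid-clay by the 2:1 spreading method:
Δσ = qBL/((B+z)(L+z)) = 241×3.2×7.5/((3.2+4.9)(7.5+4.9)) = 57.587 kPa
Final effective stress: σ'_f = 56.669 + 57.587 = 114.26 kPa.
σ'_f = 114.26 > σ'_p = 91.9 kPa, so the stress path crosses the preconsolidation pressure — recompression up to σ'_p, then virgin compression beyond:
S_c = H/(1+e₀)·[C_r·log₁₀(σ'_p/σ'_0) + C_c·log₁₀(σ'_f/σ'_p)]
    = 4.2/1.74 × [0.039×log₁₀(91.9/56.669) + 0.42×log₁₀(114.26/91.9)]
    = 2.4138 × [0.0081888 + 0.039723] = 0.1156 m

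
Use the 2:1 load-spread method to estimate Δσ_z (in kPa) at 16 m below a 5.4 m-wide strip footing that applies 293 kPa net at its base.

Δσ_z ≈ 73.9 kPa

By the 2:1 method the load spreads at 1 horizontal : 2 vertical, so at depth z the loaded area has grown by z in each plan dimension:
Δσ = qB/(B+z) = 293×5.4/(5.4+16) = 73.935 kPa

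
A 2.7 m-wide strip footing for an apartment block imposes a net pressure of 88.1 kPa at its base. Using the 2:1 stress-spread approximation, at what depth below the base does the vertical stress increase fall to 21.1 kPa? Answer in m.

z ≈ 8.57 m

2:1 spreading — at depth z the loaded area has grown by z in each plan dimension:
qB/(B+z) = Δσ_z ⇒ z = qB/Δσ_z − B = 88.1×2.7/21.1 − 2.7 = 8.573 m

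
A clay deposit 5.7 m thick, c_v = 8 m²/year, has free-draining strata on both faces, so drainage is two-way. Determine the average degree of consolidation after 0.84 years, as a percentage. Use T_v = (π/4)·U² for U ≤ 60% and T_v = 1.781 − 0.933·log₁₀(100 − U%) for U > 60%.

U ≈ 89.5 %

Drainage path length: H_d = H/2 = 2.85 m (double drainage).
T_v = c_v·t/H_d² = 8×0.84/2.85² = 0.82733.
T_v = 0.82733 corresponds to the U > 60% branch:
U = 1 − 10^((1.781 − T_v)/0.933)/100 = 0.8948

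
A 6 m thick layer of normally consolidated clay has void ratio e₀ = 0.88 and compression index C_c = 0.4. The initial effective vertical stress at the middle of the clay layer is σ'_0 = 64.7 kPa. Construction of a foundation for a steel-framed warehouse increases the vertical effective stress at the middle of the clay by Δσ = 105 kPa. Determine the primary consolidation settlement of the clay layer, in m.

Final effective stress: σ'_f = σ'_0 + Δσ = 64.7 + 105 = 169.7 kPa.
Normally consolidated clay, so the full stress increment lies on the virgin compression line:
S_c = C_c·H/(1+e₀)·log₁₀(σ'_f/σ'_0) = 0.4×6/(1+0.88)×log₁₀(169.7/64.7)
    = 1.2766 × 0.41878 = 0.5346 m

S_c ≈ 0.535 m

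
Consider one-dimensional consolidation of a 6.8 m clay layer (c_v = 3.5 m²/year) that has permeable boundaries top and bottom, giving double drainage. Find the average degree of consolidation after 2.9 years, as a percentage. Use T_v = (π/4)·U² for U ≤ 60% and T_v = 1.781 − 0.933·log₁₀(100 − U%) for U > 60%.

Drainage path length: H_d = H/2 = 3.4 m (double drainage).
T_v = c_v·t/H_d² = 3.5×2.9/3.4² = 0.87803.
T_v = 0.87803 corresponds to the U > 60% branch:
U = 1 − 10^((1.781 − T_v)/0.933)/100 = 0.9071

U ≈ 90.7 %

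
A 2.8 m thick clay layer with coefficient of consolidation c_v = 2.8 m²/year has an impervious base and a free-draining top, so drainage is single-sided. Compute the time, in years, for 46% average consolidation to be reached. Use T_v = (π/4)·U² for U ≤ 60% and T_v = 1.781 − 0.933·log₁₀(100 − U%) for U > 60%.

Drainage path length: H_d = H = 2.8 m (single drainage).
U ≤ 60%: T_v = (π/4)·U² = (π/4)×0.46² = 0.16619.
t = T_v·H_d²/c_v = 0.16619×2.8²/2.8 = 0.4653 years.

t ≈ 0.465 years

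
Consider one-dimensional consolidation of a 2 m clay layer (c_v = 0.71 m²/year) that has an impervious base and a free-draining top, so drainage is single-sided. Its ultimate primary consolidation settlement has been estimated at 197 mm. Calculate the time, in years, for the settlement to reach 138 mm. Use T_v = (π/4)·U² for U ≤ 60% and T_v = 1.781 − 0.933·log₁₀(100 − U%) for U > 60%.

t ≈ 2.27 years

Drainage path length: H_d = H = 2 m (single drainage).
U = S(t)/S_ult = 138/197 = 0.7005.
U > 60%: T_v = 1.781 − 0.933·log₁₀(100 − 70.051) = 0.40353.
t = T_v·H_d²/c_v = 0.40353×2²/0.71 = 2.273 years.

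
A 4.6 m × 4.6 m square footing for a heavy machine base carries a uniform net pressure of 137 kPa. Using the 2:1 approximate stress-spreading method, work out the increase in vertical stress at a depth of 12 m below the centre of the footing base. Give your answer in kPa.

By the 2:1 method the load spreads at 1 horizontal : 2 vertical, so at depth z the loaded area has grown by z in each plan dimension:
Δσ = qBL/((B+z)(L+z)) = 137×4.6×4.6/((4.6+12)(4.6+12)) = 10.52 kPa

Δσ_z ≈ 10.5 kPa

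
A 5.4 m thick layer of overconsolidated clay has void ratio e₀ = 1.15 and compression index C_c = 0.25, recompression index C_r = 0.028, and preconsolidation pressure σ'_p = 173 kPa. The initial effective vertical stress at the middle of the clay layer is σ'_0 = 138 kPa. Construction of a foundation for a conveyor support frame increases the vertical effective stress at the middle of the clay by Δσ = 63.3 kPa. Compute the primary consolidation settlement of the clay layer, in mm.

Final effective stress: σ'_f = 138 + 63.3 = 201.3 kPa.
σ'_f = 201.3 > σ'_p = 173 kPa, so the stress path crosses the preconsolidation pressure — recompression up to σ'_p, then virgin compression beyond:
S_c = H/(1+e₀)·[C_r·log₁₀(σ'_p/σ'_0) + C_c·log₁₀(σ'_f/σ'_p)]
    = 5.4/2.15 × [0.028×log₁₀(173/138) + 0.25×log₁₀(201.3/173)]
    = 2.5116 × [0.0027487 + 0.016449] = 0.04822 m

S_c ≈ 48.2 mm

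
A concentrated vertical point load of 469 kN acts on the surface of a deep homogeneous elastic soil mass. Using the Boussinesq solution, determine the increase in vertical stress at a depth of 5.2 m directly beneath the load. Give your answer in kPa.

Δσ_z ≈ 8.28 kPa

Boussinesq vertical stress below a point load on an elastic half-space:
Δσ_z = 3P/(2πz²) · [1 + (r/z)²]^(−5/2)
r/z = 0/5.2 = 0; [1+(r/z)²]^(−5/2) = 1.
Δσ_z = 3×469/(2π×5.2²) × 1 = 8.2815 × 1 = 8.281 kPa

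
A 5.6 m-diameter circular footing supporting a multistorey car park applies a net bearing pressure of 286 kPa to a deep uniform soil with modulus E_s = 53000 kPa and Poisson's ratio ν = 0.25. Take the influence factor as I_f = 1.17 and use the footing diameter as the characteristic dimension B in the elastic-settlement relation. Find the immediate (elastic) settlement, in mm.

Immediate (elastic) settlement: S_e = q·B·(1−ν²)/E_s · I_f.
S_e = 286 × 5.6 × (1 − 0.25²) / 53000 × 1.17
    = 286 × 5.6 × 0.9375 / 53000 × 1.17
    = 0.03315 m = 33.15 mm

S_e ≈ 33.1 mm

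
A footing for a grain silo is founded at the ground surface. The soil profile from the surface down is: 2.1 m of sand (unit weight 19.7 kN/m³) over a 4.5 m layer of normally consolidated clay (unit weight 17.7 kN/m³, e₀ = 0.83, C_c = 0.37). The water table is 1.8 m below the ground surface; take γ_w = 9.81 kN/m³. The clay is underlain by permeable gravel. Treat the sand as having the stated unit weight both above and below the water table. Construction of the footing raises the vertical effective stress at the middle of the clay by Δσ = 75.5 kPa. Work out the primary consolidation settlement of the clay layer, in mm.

S_c ≈ 337 mm

Mid-depth of clay below the ground surface: z = 2.1 + 4.5/2 = 4.35 m.
Total vertical stress at mid-clay: σ_v = 19.7×2.1 + 17.7×2.25 = 81.195 kPa.
Pore pressure: u = 9.81×(4.35 − 1.8) = 25.015 kPa.
Initial effective stress: σ'_0 = σ_v − u = 81.195 − 25.015 = 56.18 kPa.
Final effective stress: σ'_f = σ'_0 + Δσ = 56.18 + 75.5 = 131.68 kPa.
Normally consolidated clay, so the full stress increment lies on the virgin compression line:
S_c = C_c·H/(1+e₀)·log₁₀(σ'_f/σ'_0) = 0.37×4.5/(1+0.83)×log₁₀(131.68/56.18)
    = 0.90984 × 0.36994 = 0.3366 m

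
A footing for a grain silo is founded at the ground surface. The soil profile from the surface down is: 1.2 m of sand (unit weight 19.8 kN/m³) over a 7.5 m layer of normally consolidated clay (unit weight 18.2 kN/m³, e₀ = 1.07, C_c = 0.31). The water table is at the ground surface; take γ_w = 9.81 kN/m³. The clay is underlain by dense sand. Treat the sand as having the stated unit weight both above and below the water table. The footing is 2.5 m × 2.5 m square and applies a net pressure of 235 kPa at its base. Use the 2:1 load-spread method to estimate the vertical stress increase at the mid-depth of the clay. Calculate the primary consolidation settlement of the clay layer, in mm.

S_c ≈ 232 mm

Mid-depth of clay below the ground surface: z = 1.2 + 7.5/2 = 4.95 m.
Total vertical stress at mid-clay: σ_v = 19.8×1.2 + 18.2×3.75 = 92.01 kPa.
Pore pressure: u = 9.81×(4.95 − 0) = 48.56 kPa.
Initial effective stress: σ'_0 = σ_v − u = 92.01 − 48.56 = 43.45 kPa.
Stress increase at mid-clay by the 2:1 spreading method:
Δσ = qBL/((B+z)(L+z)) = 235×2.5×2.5/((2.5+4.95)(2.5+4.95)) = 26.463 kPa
Final effective stress: σ'_f = σ'_0 + Δσ = 43.45 + 26.463 = 69.913 kPa.
Normally consolidated clay, so the full stress increment lies on the virgin compression line:
S_c = C_c·H/(1+e₀)·log₁₀(σ'_f/σ'_0) = 0.31×7.5/(1+1.07)×log₁₀(69.913/43.45)
    = 1.1232 × 0.20657 = 0.232 m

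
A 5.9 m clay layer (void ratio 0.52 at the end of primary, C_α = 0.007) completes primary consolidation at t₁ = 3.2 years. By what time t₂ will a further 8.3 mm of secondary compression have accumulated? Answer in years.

t₂ ≈ 6.47 years

S_s = C_α·H/(1+e_p)·log₁₀(t₂/t₁) ⇒ log₁₀(t₂/t₁) = S_s·(1+e_p)/(C_α·H).
log₁₀(t₂/t₁) = 0.0083 × (1+0.52) / (0.007×5.9) = 0.3055
t₂ = t₁ × 10^0.3055 = 3.2 × 2.021 = 6.466 years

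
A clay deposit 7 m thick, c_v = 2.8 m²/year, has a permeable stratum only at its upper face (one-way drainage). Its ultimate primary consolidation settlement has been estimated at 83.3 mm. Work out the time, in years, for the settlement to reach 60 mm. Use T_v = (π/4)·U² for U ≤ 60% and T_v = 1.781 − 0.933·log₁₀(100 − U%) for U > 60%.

Drainage path length: H_d = H = 7 m (single drainage).
U = S(t)/S_ult = 60/83.3 = 0.7203.
U > 60%: T_v = 1.781 − 0.933·log₁₀(100 − 72.029) = 0.43122.
t = T_v·H_d²/c_v = 0.43122×7²/2.8 = 7.546 years.

t ≈ 7.55 years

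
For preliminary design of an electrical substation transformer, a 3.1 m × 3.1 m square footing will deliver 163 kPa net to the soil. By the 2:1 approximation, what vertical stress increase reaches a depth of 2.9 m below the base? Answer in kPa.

By the 2:1 method the load spreads at 1 horizontal : 2 vertical, so at depth z the loaded area has grown by z in each plan dimension:
Δσ = qBL/((B+z)(L+z)) = 163×3.1×3.1/((3.1+2.9)(3.1+2.9)) = 43.512 kPa

Δσ_z ≈ 43.5 kPa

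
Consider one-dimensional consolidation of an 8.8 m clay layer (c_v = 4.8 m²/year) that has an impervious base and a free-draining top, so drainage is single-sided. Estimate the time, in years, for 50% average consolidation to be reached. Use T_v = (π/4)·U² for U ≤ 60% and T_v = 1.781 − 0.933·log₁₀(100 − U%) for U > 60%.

t ≈ 3.17 years

Drainage path length: H_d = H = 8.8 m (single drainage).
U ≤ 60%: T_v = (π/4)·U² = (π/4)×0.5² = 0.19635.
t = T_v·H_d²/c_v = 0.19635×8.8²/4.8 = 3.168 years.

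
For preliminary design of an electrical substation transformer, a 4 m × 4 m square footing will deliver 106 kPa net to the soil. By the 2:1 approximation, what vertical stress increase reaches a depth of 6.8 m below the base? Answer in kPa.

Δσ_z ≈ 14.5 kPa

By the 2:1 method the load spreads at 1 horizontal : 2 vertical, so at depth z the loaded area has grown by z in each plan dimension:
Δσ = qBL/((B+z)(L+z)) = 106×4×4/((4+6.8)(4+6.8)) = 14.54 kPa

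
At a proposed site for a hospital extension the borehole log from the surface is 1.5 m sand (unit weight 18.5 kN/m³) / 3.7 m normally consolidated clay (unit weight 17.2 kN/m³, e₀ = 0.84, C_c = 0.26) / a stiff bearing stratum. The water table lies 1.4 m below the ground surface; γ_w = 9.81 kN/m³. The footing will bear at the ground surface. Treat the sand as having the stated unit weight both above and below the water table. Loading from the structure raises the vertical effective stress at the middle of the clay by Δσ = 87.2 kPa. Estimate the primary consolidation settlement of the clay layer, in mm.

S_c ≈ 261 mm

Mid-depth of clay below the ground surface: z = 1.5 + 3.7/2 = 3.35 m.
Total vertical stress at mid-clay: σ_v = 18.5×1.5 + 17.2×1.85 = 59.57 kPa.
Pore pressure: u = 9.81×(3.35 − 1.4) = 19.13 kPa.
Initial effective stress: σ'_0 = σ_v − u = 59.57 − 19.13 = 40.44 kPa.
Final effective stress: σ'_f = σ'_0 + Δσ = 40.44 + 87.2 = 127.64 kPa.
Normally consolidated clay, so the full stress increment lies on the virgin compression line:
S_c = C_c·H/(1+e₀)·log₁₀(σ'_f/σ'_0) = 0.26×3.7/(1+0.84)×log₁₀(127.64/40.44)
    = 0.52283 × 0.49918 = 0.261 m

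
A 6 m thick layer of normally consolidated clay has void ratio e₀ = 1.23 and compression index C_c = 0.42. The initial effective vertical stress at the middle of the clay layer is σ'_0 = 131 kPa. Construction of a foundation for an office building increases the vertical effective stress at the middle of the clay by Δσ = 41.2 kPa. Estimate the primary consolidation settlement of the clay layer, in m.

S_c ≈ 0.134 m

Final effective stress: σ'_f = σ'_0 + Δσ = 131 + 41.2 = 172.2 kPa.
Normally consolidated clay, so the full stress increment lies on the virgin compression line:
S_c = C_c·H/(1+e₀)·log₁₀(σ'_f/σ'_0) = 0.42×6/(1+1.23)×log₁₀(172.2/131)
    = 1.13 × 0.11876 = 0.1342 m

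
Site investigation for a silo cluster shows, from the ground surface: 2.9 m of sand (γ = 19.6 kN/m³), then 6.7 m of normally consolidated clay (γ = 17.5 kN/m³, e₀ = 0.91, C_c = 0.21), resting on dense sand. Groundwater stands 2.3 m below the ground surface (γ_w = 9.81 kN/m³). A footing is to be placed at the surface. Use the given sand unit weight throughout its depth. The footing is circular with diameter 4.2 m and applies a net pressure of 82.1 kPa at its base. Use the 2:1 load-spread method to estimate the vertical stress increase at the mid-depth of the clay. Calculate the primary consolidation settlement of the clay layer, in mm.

Mid-depth of clay below the ground surface: z = 2.9 + 6.7/2 = 6.25 m.
Total vertical stress at mid-clay: σ_v = 19.6×2.9 + 17.5×3.35 = 115.47 kPa.
Pore pressure: u = 9.81×(6.25 − 2.3) = 38.75 kPa.
Initial effective stress: σ'_0 = σ_v − u = 115.47 − 38.75 = 76.72 kPa.
Stress increase at mid-clay by the 2:1 spreading method:
Δσ ≈ qD²/(D+z)² = 82.1×4.2²/(4.2+6.25)² = 13.262 kPa
Final effective stress: σ'_f = σ'_0 + Δσ = 76.72 + 13.262 = 89.982 kPa.
Normally consolidated clay, so the full stress increment lies on the virgin compression line:
S_c = C_c·H/(1+e₀)·log₁₀(σ'_f/σ'_0) = 0.21×6.7/(1+0.91)×log₁₀(89.982/76.72)
    = 0.73665 × 0.069247 = 0.05101 m

S_c ≈ 51 mm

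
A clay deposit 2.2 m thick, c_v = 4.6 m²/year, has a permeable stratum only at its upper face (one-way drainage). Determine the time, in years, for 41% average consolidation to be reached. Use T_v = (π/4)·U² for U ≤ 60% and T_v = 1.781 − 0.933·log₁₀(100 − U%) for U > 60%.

Drainage path length: H_d = H = 2.2 m (single drainage).
U ≤ 60%: T_v = (π/4)·U² = (π/4)×0.41² = 0.13203.
t = T_v·H_d²/c_v = 0.13203×2.2²/4.6 = 0.1389 years.

t ≈ 0.139 years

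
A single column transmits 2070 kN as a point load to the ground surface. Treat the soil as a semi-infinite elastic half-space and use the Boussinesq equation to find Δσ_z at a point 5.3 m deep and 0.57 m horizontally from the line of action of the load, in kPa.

Boussinesq vertical stress below a point load on an elastic half-space:
Δσ_z = 3P/(2πz²) · [1 + (r/z)²]^(−5/2)
r/z = 0.57/5.3 = 0.10755; [1+(r/z)²]^(−5/2) = 0.97166.
Δσ_z = 3×2070/(2π×5.3²) × 0.97166 = 35.185 × 0.97166 = 34.19 kPa

Δσ_z ≈ 34.2 kPa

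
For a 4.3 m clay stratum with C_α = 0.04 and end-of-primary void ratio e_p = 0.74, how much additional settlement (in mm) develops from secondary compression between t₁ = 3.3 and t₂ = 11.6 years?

S_s ≈ 54 mm

Secondary compression: S_s = C_α·H/(1+e_p)·log₁₀(t₂/t₁)
S_s = 0.04×4.3/(1+0.74)×log₁₀(11.6/3.3)
    = 0.09885 × 0.5459 = 0.05397 m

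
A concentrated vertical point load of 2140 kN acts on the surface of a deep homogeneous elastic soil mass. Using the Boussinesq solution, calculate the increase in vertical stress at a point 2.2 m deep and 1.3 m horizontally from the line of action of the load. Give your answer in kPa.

Δσ_z ≈ 99.8 kPa

Boussinesq vertical stress below a point load on an elastic half-space:
Δσ_z = 3P/(2πz²) · [1 + (r/z)²]^(−5/2)
r/z = 1.3/2.2 = 0.59091; [1+(r/z)²]^(−5/2) = 0.47297.
Δσ_z = 3×2140/(2π×2.2²) × 0.47297 = 211.11 × 0.47297 = 99.85 kPa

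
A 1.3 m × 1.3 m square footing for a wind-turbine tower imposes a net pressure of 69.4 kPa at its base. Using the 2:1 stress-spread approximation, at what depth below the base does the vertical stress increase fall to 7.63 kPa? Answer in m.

2:1 spreading — at depth z the loaded area has grown by z in each plan dimension:
qB²/(B+z)² = Δσ_z ⇒ z = B(√(q/Δσ_z) − 1) = 1.3×(√(69.4/7.63) − 1) = 2.621 m

z ≈ 2.62 m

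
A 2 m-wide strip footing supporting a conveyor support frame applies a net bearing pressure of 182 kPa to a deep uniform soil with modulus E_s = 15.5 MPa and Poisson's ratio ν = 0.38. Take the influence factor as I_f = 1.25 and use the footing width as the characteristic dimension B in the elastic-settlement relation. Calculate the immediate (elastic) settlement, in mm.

S_e ≈ 25.1 mm

Immediate (elastic) settlement: S_e = q·B·(1−ν²)/E_s · I_f.
E_s = 15.5 MPa = 15500 kPa.
S_e = 182 × 2 × (1 − 0.38²) / 15500 × 1.25
    = 182 × 2 × 0.8556 / 15500 × 1.25
    = 0.02512 m = 25.12 mm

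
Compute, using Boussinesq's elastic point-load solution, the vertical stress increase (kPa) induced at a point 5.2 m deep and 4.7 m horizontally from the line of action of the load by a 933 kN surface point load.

Boussinesq vertical stress below a point load on an elastic half-space:
Δσ_z = 3P/(2πz²) · [1 + (r/z)²]^(−5/2)
r/z = 4.7/5.2 = 0.90385; [1+(r/z)²]^(−5/2) = 0.22472.
Δσ_z = 3×933/(2π×5.2²) × 0.22472 = 16.475 × 0.22472 = 3.702 kPa

Δσ_z ≈ 3.7 kPa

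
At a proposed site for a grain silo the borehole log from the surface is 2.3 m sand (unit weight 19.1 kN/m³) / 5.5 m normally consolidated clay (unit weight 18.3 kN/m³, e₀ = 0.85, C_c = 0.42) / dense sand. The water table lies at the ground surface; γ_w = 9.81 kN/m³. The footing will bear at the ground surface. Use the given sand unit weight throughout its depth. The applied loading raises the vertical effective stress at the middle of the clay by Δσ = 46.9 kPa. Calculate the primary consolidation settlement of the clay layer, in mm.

S_c ≈ 389 mm

Mid-depth of clay below the ground surface: z = 2.3 + 5.5/2 = 5.05 m.
Total vertical stress at mid-clay: σ_v = 19.1×2.3 + 18.3×2.75 = 94.255 kPa.
Pore pressure: u = 9.81×(5.05 − 0) = 49.541 kPa.
Initial effective stress: σ'_0 = σ_v − u = 94.255 − 49.541 = 44.714 kPa.
Final effective stress: σ'_f = σ'_0 + Δσ = 44.714 + 46.9 = 91.614 kPa.
Normally consolidated clay, so the full stress increment lies on the virgin compression line:
S_c = C_c·H/(1+e₀)·log₁₀(σ'_f/σ'_0) = 0.42×5.5/(1+0.85)×log₁₀(91.614/44.714)
    = 1.2486 × 0.31152 = 0.389 m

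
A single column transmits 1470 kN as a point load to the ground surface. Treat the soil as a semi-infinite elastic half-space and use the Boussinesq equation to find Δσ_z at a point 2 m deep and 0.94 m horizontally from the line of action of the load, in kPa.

Δσ_z ≈ 107 kPa

Boussinesq vertical stress below a point load on an elastic half-space:
Δσ_z = 3P/(2πz²) · [1 + (r/z)²]^(−5/2)
r/z = 0.94/2 = 0.47; [1+(r/z)²]^(−5/2) = 0.60716.
Δσ_z = 3×1470/(2π×2²) × 0.60716 = 175.47 × 0.60716 = 106.5 kPa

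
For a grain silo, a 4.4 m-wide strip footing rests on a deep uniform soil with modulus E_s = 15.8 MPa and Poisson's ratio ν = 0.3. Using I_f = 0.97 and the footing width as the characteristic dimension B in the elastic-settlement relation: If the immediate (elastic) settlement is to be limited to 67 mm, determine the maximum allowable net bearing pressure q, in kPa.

E_s = 15.8 MPa = 15800 kPa.
S_e = q·B·(1−ν²)/E_s · I_f  ⇒  q = S_e·E_s / (B·(1−ν²)·I_f).
q = 0.067 × 15800 / (4.4 × 0.91 × 0.97) = 272.6 kPa

q ≈ 273 kPa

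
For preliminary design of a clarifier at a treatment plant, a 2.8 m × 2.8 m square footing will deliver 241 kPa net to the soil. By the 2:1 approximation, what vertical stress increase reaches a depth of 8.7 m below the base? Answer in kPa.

Δσ_z ≈ 14.3 kPa

By the 2:1 method the load spreads at 1 horizontal : 2 vertical, so at depth z the loaded area has grown by z in each plan dimension:
Δσ = qBL/((B+z)(L+z)) = 241×2.8×2.8/((2.8+8.7)(2.8+8.7)) = 14.287 kPa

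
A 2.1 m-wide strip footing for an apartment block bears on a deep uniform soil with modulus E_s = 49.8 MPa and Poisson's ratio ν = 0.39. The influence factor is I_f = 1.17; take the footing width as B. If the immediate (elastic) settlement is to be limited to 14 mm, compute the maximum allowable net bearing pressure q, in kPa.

E_s = 49.8 MPa = 49800 kPa.
S_e = q·B·(1−ν²)/E_s · I_f  ⇒  q = S_e·E_s / (B·(1−ν²)·I_f).
q = 0.014 × 49800 / (2.1 × 0.8479 × 1.17) = 334.7 kPa

q ≈ 335 kPa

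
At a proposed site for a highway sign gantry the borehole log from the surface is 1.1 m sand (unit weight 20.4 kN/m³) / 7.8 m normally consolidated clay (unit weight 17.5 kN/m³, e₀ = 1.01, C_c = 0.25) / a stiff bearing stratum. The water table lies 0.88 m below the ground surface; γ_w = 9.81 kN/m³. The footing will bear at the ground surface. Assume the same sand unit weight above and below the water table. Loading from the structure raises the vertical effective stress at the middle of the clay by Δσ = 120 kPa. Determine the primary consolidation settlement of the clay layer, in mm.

Mid-depth of clay below the ground surface: z = 1.1 + 7.8/2 = 5 m.
Total vertical stress at mid-clay: σ_v = 20.4×1.1 + 17.5×3.9 = 90.69 kPa.
Pore pressure: u = 9.81×(5 − 0.88) = 40.417 kPa.
Initial effective stress: σ'_0 = σ_v − u = 90.69 − 40.417 = 50.273 kPa.
Final effective stress: σ'_f = σ'_0 + Δσ = 50.273 + 120 = 170.27 kPa.
Normally consolidated clay, so the full stress increment lies on the virgin compression line:
S_c = C_c·H/(1+e₀)·log₁₀(σ'_f/σ'_0) = 0.25×7.8/(1+1.01)×log₁₀(170.27/50.273)
    = 0.97015 × 0.5298 = 0.514 m

S_c ≈ 514 mm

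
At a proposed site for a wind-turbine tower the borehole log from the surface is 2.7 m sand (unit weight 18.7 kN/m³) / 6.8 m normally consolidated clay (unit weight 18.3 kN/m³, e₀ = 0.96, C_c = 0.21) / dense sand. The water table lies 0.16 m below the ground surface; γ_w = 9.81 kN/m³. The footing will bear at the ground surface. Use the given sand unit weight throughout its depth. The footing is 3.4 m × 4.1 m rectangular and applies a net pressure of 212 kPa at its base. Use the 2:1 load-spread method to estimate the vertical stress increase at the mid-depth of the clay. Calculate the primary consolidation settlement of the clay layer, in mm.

Mid-depth of clay below the ground surface: z = 2.7 + 6.8/2 = 6.1 m.
Total vertical stress at mid-clay: σ_v = 18.7×2.7 + 18.3×3.4 = 112.71 kPa.
Pore pressure: u = 9.81×(6.1 − 0.16) = 58.271 kPa.
Initial effective stress: σ'_0 = σ_v − u = 112.71 − 58.271 = 54.439 kPa.
Stress increase at mid-clay by the 2:1 spreading method:
Δσ = qBL/((B+z)(L+z)) = 212×3.4×4.1/((3.4+6.1)(4.1+6.1)) = 30.498 kPa
Final effective stress: σ'_f = σ'_0 + Δσ = 54.439 + 30.498 = 84.937 kPa.
Normally consolidated clay, so the full stress increment lies on the virgin compression line:
S_c = C_c·H/(1+e₀)·log₁₀(σ'_f/σ'_0) = 0.21×6.8/(1+0.96)×log₁₀(84.937/54.439)
    = 0.72857 × 0.19319 = 0.1408 m

S_c ≈ 141 mm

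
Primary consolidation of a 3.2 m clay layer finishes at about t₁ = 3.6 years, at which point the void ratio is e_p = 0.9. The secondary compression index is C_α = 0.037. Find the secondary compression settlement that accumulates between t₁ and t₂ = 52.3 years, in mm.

S_s ≈ 72.4 mm

Secondary compression: S_s = C_α·H/(1+e_p)·log₁₀(t₂/t₁)
S_s = 0.037×3.2/(1+0.9)×log₁₀(52.3/3.6)
    = 0.06232 × 1.162 = 0.07242 m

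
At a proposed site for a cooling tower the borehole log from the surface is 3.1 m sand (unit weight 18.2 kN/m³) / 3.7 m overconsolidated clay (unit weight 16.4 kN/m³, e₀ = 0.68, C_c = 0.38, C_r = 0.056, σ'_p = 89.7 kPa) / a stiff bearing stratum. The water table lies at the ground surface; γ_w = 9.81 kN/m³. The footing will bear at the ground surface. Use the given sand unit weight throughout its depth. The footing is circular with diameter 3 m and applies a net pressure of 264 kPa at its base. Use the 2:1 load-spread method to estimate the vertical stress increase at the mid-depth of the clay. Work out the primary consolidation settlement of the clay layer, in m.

S_c ≈ 0.0367 m

Mid-depth of clay below the ground surface: z = 3.1 + 3.7/2 = 4.95 m.
Total vertical stress at mid-clay: σ_v = 18.2×3.1 + 16.4×1.85 = 86.76 kPa.
Pore pressure: u = 9.81×(4.95 − 0) = 48.56 kPa.
Initial effective stress: σ'_0 = σ_v − u = 86.76 − 48.56 = 38.2 kPa.
Stress increase at mid-clay by the 2:1 spreading method:
Δσ ≈ qD²/(D+z)² = 264×3²/(3+4.95)² = 37.593 kPa
Final effective stress: σ'_f = 38.2 + 37.593 = 75.793 kPa.
σ'_f = 75.793 ≤ σ'_p = 89.7 kPa, so the clay remains overconsolidated and only the recompression index applies:
S_c = C_r·H/(1+e₀)·log₁₀(σ'_f/σ'_0) = 0.056×3.7/1.68×log₁₀(75.793/38.2)
    = 0.12333 × 0.29757 = 0.0367 m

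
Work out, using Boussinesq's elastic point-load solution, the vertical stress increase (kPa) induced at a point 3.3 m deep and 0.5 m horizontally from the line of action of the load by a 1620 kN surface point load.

Δσ_z ≈ 67.1 kPa

Boussinesq vertical stress below a point load on an elastic half-space:
Δσ_z = 3P/(2πz²) · [1 + (r/z)²]^(−5/2)
r/z = 0.5/3.3 = 0.15152; [1+(r/z)²]^(−5/2) = 0.94484.
Δσ_z = 3×1620/(2π×3.3²) × 0.94484 = 71.028 × 0.94484 = 67.11 kPa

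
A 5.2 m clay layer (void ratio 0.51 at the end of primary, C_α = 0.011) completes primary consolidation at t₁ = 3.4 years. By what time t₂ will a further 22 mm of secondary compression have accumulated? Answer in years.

t₂ ≈ 12.9 years

S_s = C_α·H/(1+e_p)·log₁₀(t₂/t₁) ⇒ log₁₀(t₂/t₁) = S_s·(1+e_p)/(C_α·H).
log₁₀(t₂/t₁) = 0.022 × (1+0.51) / (0.011×5.2) = 0.5808
t₂ = t₁ × 10^0.5808 = 3.4 × 3.809 = 12.95 years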